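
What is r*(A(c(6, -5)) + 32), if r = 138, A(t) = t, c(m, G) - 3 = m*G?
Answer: 690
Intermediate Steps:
c(m, G) = 3 + G*m (c(m, G) = 3 + m*G = 3 + G*m)
r*(A(c(6, -5)) + 32) = 138*((3 - 5*6) + 32) = 138*((3 - 30) + 32) = 138*(-27 + 32) = 138*5 = 690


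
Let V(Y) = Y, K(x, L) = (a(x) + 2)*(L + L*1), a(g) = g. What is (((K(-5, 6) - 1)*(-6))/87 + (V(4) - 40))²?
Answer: 940900/841 ≈ 1118.8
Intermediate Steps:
K(x, L) = 2*L*(2 + x) (K(x, L) = (x + 2)*(L + L*1) = (2 + x)*(L + L) = (2 + x)*(2*L) = 2*L*(2 + x))
(((K(-5, 6) - 1)*(-6))/87 + (V(4) - 40))² = (((2*6*(2 - 5) - 1)*(-6))/87 + (4 - 40))² = (((2*6*(-3) - 1)*(-6))*(1/87) - 36)² = (((-36 - 1)*(-6))*(1/87) - 36)² = (-37*(-6)*(1/87) - 36)² = (222*(1/87) - 36)² = (74/29 - 36)² = (-970/29)² = 940900/841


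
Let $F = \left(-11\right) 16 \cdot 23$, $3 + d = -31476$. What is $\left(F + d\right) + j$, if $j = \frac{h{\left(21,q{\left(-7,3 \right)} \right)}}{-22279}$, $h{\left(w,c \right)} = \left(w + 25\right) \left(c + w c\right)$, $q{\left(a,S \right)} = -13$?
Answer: $- \frac{791492877}{22279} \approx -35526.0$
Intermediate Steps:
$h{\left(w,c \right)} = \left(25 + w\right) \left(c + c w\right)$
$d = -31479$ ($d = -3 - 31476 = -31479$)
$j = \frac{13156}{22279}$ ($j = \frac{\left(-13\right) \left(25 + 21^{2} + 26 \cdot 21\right)}{-22279} = - 13 \left(25 + 441 + 546\right) \left(- \frac{1}{22279}\right) = \left(-13\right) 1012 \left(- \frac{1}{22279}\right) = \left(-13156\right) \left(- \frac{1}{22279}\right) = \frac{13156}{22279} \approx 0.59051$)
$F = -4048$ ($F = \left(-176\right) 23 = -4048$)
$\left(F + d\right) + j = \left(-4048 - 31479\right) + \frac{13156}{22279} = -35527 + \frac{13156}{22279} = - \frac{791492877}{22279}$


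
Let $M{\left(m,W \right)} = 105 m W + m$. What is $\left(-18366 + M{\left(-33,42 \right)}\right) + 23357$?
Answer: $-140572$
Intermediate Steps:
$M{\left(m,W \right)} = m + 105 W m$ ($M{\left(m,W \right)} = 105 W m + m = m + 105 W m$)
$\left(-18366 + M{\left(-33,42 \right)}\right) + 23357 = \left(-18366 - 33 \left(1 + 105 \cdot 42\right)\right) + 23357 = \left(-18366 - 33 \left(1 + 4410\right)\right) + 23357 = \left(-18366 - 145563\right) + 23357 = -163929 + 23357 = -140572$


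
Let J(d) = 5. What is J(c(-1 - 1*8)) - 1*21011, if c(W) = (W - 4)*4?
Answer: -21006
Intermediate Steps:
c(W) = -16 + 4*W (c(W) = (-4 + W)*4 = -16 + 4*W)
J(c(-1 - 1*8)) - 1*21011 = 5 - 1*21011 = 5 - 21011 = -21006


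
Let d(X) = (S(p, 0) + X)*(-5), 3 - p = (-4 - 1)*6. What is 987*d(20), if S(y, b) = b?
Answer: -98700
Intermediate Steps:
p = 33 (p = 3 - (-4 - 1)*6 = 3 - (-5)*6 = 3 - 1*(-30) = 3 + 30 = 33)
d(X) = -5*X (d(X) = (0 + X)*(-5) = X*(-5) = -5*X)
987*d(20) = 987*(-5*20) = 987*(-100) = -98700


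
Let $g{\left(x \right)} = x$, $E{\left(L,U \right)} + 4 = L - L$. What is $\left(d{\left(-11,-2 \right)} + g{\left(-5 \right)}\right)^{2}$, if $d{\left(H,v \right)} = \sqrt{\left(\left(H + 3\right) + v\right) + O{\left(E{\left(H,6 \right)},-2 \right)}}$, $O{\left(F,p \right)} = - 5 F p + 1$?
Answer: $\left(5 - 7 i\right)^{2} \approx -24.0 - 70.0 i$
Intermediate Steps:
$E{\left(L,U \right)} = -4$ ($E{\left(L,U \right)} = -4 + \left(L - L\right) = -4 + 0 = -4$)
$O{\left(F,p \right)} = 1 - 5 F p$ ($O{\left(F,p \right)} = - 5 F p + 1 = 1 - 5 F p$)
$d{\left(H,v \right)} = \sqrt{-36 + H + v}$ ($d{\left(H,v \right)} = \sqrt{\left(\left(H + 3\right) + v\right) + \left(1 - \left(-20\right) \left(-2\right)\right)} = \sqrt{\left(\left(3 + H\right) + v\right) + \left(1 - 40\right)} = \sqrt{\left(3 + H + v\right) - 39} = \sqrt{-36 + H + v}$)
$\left(d{\left(-11,-2 \right)} + g{\left(-5 \right)}\right)^{2} = \left(\sqrt{-36 - 11 - 2} - 5\right)^{2} = \left(\sqrt{-49} - 5\right)^{2} = \left(7 i - 5\right)^{2} = \left(-5 + 7 i\right)^{2}$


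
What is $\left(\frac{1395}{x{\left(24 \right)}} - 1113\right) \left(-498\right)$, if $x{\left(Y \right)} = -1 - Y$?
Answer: $\frac{2910312}{5} \approx 5.8206 \cdot 10^{5}$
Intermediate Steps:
$\left(\frac{1395}{x{\left(24 \right)}} - 1113\right) \left(-498\right) = \left(\frac{1395}{-1 - 24} - 1113\right) \left(-498\right) = \left(\frac{1395}{-25} - 1113\right) \left(-498\right) = \left(1395 \left(- \frac{1}{25}\right) - 1113\right) \left(-498\right) = \left(- \frac{279}{5} - 1113\right) \left(-498\right) = \left(- \frac{5844}{5}\right) \left(-498\right) = \frac{2910312}{5}$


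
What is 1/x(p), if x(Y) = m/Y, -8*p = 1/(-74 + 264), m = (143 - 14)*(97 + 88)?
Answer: -1/36274800 ≈ -2.7567e-8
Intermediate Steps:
m = 23865 (m = 129*185 = 23865)
p = -1/1520 (p = -1/(8*(-74 + 264)) = -1/8/190 = -1/8*1/190 = -1/1520 ≈ -0.00065789)
x(Y) = 23865/Y
1/x(p) = 1/(23865/(-1/1520)) = 1/(23865*(-1520)) = 1/(-36274800) = -1/36274800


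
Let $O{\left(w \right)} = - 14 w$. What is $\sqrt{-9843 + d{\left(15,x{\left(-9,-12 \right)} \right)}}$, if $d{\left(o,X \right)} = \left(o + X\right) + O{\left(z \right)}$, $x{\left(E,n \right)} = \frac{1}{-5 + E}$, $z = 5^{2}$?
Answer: $\frac{i \sqrt{1994902}}{14} \approx 100.89 i$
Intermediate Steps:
$z = 25$
$d{\left(o,X \right)} = -350 + X + o$ ($d{\left(o,X \right)} = \left(o + X\right) - 350 = \left(X + o\right) - 350 = -350 + X + o$)
$\sqrt{-9843 + d{\left(15,x{\left(-9,-12 \right)} \right)}} = \sqrt{-9843 + \left(-350 + \frac{1}{-5 - 9} + 15\right)} = \sqrt{-9843 + \left(-350 + \frac{1}{-14} + 15\right)} = \sqrt{-9843 - \frac{4691}{14}} = \sqrt{- \frac{142493}{14}} = \frac{i \sqrt{1994902}}{14}$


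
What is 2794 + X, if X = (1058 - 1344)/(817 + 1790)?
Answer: 662152/237 ≈ 2793.9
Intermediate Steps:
X = -26/237 (X = -286/2607 = -286*1/2607 = -26/237 ≈ -0.10970)
2794 + X = 2794 - 26/237 = 662152/237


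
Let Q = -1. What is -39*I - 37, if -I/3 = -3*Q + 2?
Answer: 548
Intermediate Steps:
I = -15 (I = -3*(-3*(-1) + 2) = -3*(3 + 2) = -3*5 = -15)
-39*I - 37 = -39*(-15) - 37 = 585 - 37 = 548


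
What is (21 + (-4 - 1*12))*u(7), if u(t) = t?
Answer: 35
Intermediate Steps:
(21 + (-4 - 1*12))*u(7) = (21 + (-4 - 1*12))*7 = (21 + (-4 - 12))*7 = (21 - 16)*7 = 5*7 = 35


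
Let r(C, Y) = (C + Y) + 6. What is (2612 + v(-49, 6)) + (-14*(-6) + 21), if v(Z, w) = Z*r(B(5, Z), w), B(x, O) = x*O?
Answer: 14134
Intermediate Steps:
B(x, O) = O*x
r(C, Y) = 6 + C + Y
v(Z, w) = Z*(6 + w + 5*Z) (v(Z, w) = Z*(6 + Z*5 + w) = Z*(6 + 5*Z + w) = Z*(6 + w + 5*Z))
(2612 + v(-49, 6)) + (-14*(-6) + 21) = (2612 - 49*(6 + 6 + 5*(-49))) + (-14*(-6) + 21) = (2612 - 49*(6 + 6 - 245)) + (84 + 21) = (2612 - 49*(-233)) + 105 = (2612 + 11417) + 105 = 14029 + 105 = 14134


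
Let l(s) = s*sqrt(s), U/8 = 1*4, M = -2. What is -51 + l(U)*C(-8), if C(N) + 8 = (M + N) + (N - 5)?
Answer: -51 - 3968*sqrt(2) ≈ -5662.6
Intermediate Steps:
U = 32 (U = 8*(1*4) = 8*4 = 32)
l(s) = s**(3/2)
C(N) = -15 + 2*N (C(N) = -8 + ((-2 + N) + (N - 5)) = -8 + ((-2 + N) + (-5 + N)) = -8 + (-7 + 2*N) = -15 + 2*N)
-51 + l(U)*C(-8) = -51 + 32**(3/2)*(-15 + 2*(-8)) = -51 + (128*sqrt(2))*(-15 - 16) = -51 + (128*sqrt(2))*(-31) = -51 - 3968*sqrt(2)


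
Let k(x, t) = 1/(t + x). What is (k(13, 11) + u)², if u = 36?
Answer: 748225/576 ≈ 1299.0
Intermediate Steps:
(k(13, 11) + u)² = (1/(11 + 13) + 36)² = (1/24 + 36)² = (865/24)² = 748225/576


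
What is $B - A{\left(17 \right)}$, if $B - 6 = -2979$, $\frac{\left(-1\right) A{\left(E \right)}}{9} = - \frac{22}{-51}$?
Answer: $- \frac{50475}{17} \approx -2969.1$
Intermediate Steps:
$A{\left(E \right)} = - \frac{66}{17}$ ($A{\left(E \right)} = - 9 \left(- \frac{22}{-51}\right) = - 9 \left(\left(-22\right) \left(- \frac{1}{51}\right)\right) = \left(-9\right) \frac{22}{51} = - \frac{66}{17}$)
$B = -2973$ ($B = 6 - 2979 = -2973$)
$B - A{\left(17 \right)} = -2973 - - \frac{66}{17} = -2973 + \frac{66}{17} = - \frac{50475}{17}$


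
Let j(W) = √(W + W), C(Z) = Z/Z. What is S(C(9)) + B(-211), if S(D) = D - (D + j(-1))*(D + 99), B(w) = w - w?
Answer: -99 - 100*I*√2 ≈ -99.0 - 141.42*I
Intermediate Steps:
C(Z) = 1
B(w) = 0
j(W) = √2*√W (j(W) = √(2*W) = √2*√W)
S(D) = D - (99 + D)*(D + I*√2) (S(D) = D - (D + √2*√(-1))*(D + 99) = D - (D + √2*I)*(99 + D) = D - (D + I*√2)*(99 + D) = D - (99 + D)*(D + I*√2))
S(C(9)) + B(-211) = (-1*1² - 98*1 - 99*I*√2 - 1*I*1*√2) + 0 = (-1*1 - 98 - 99*I*√2 - I*√2) + 0 = (-1 - 98 - 99*I*√2 - I*√2) + 0 = (-99 - 100*I*√2) + 0 = -99 - 100*I*√2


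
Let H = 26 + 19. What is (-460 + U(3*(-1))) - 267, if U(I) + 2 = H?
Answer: -684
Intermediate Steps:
H = 45
U(I) = 43 (U(I) = -2 + 45 = 43)
(-460 + U(3*(-1))) - 267 = (-460 + 43) - 267 = -417 - 267 = -684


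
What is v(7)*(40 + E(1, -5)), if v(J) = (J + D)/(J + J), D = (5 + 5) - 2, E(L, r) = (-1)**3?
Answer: 585/14 ≈ 41.786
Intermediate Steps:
E(L, r) = -1
D = 8 (D = 10 - 2 = 8)
v(J) = (8 + J)/(2*J) (v(J) = (J + 8)/(J + J) = (8 + J)/((2*J)) = (8 + J)*(1/(2*J)) = (8 + J)/(2*J))
v(7)*(40 + E(1, -5)) = ((1/2)*(8 + 7)/7)*(40 - 1) = ((1/2)*(1/7)*15)*39 = (15/14)*39 = 585/14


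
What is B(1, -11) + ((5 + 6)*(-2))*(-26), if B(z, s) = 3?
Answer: 575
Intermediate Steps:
B(1, -11) + ((5 + 6)*(-2))*(-26) = 3 + ((5 + 6)*(-2))*(-26) = 3 + (11*(-2))*(-26) = 3 - 22*(-26) = 3 + 572 = 575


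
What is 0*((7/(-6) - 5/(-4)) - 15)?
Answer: 0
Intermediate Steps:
0*((7/(-6) - 5/(-4)) - 15) = 0*((7*(-1/6) - 5*(-1/4)) - 15) = 0*((-7/6 + 5/4) - 15) = 0*(1/12 - 15) = 0*(-179/12) = 0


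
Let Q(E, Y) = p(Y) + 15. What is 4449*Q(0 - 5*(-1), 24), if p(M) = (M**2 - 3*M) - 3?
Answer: 2295684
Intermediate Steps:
p(M) = -3 + M**2 - 3*M
Q(E, Y) = 12 + Y**2 - 3*Y (Q(E, Y) = (-3 + Y**2 - 3*Y) + 15 = 12 + Y**2 - 3*Y)
4449*Q(0 - 5*(-1), 24) = 4449*(12 + 24**2 - 3*24) = 4449*(12 + 576 - 72) = 4449*516 = 2295684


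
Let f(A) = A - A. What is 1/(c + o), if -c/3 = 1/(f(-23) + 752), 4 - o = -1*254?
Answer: 752/194013 ≈ 0.0038760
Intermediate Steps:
f(A) = 0
o = 258 (o = 4 - (-1)*254 = 4 - 1*(-254) = 4 + 254 = 258)
c = -3/752 (c = -3/(0 + 752) = -3/752 ≈ -0.0039894)
1/(c + o) = 1/(-3/752 + 258) = 1/(194013/752) = 752/194013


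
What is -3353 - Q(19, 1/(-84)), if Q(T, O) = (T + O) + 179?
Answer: -298283/84 ≈ -3551.0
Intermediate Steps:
Q(T, O) = 179 + O + T (Q(T, O) = (O + T) + 179 = 179 + O + T)
-3353 - Q(19, 1/(-84)) = -3353 - (179 + 1/(-84) + 19) = -3353 - (179 - 1/84 + 19) = -3353 - 1*16631/84 = -3353 - 16631/84 = -298283/84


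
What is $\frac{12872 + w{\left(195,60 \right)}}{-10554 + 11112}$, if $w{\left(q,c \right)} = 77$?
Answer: $\frac{12949}{558} \approx 23.206$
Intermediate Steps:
$\frac{12872 + w{\left(195,60 \right)}}{-10554 + 11112} = \frac{12872 + 77}{-10554 + 11112} = \frac{12949}{558}$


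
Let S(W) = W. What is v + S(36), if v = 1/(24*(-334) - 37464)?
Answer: 1637279/45480 ≈ 36.000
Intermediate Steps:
v = -1/45480 (v = 1/(-8016 - 37464) = 1/(-45480) = -1/45480 ≈ -2.1988e-5)
v + S(36) = -1/45480 + 36 = 1637279/45480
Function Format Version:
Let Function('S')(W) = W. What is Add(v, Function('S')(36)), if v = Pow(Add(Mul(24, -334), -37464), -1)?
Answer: Rational(1637279, 45480) ≈ 36.000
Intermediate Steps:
v = Rational(-1, 45480) (v = Pow(Add(-8016, -37464), -1) = Pow(-45480, -1) = Rational(-1, 45480) ≈ -2.1988e-5)
Add(v, Function('S')(36)) = Add(Rational(-1, 45480), 36) = Rational(1637279, 45480)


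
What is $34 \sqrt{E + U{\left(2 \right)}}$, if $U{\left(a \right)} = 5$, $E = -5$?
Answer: $0$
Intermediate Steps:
$34 \sqrt{E + U{\left(2 \right)}} = 34 \sqrt{-5 + 5} = 34 \sqrt{0} = 34 \cdot 0 = 0$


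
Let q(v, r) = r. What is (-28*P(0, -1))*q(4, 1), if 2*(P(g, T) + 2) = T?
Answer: 70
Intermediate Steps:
P(g, T) = -2 + T/2
(-28*P(0, -1))*q(4, 1) = -28*(-2 + (½)*(-1))*1 = -28*(-2 - ½)*1 = -28*(-5/2)*1 = 70*1 = 70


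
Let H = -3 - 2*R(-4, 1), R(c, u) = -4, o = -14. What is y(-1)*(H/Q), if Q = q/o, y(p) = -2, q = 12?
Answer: 35/3 ≈ 11.667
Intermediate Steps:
Q = -6/7 (Q = 12/(-14) = 12*(-1/14) = -6/7 ≈ -0.85714)
H = 5 (H = -3 - 2*(-4) = -3 + 8 = 5)
y(-1)*(H/Q) = -10/(-6/7) = -10*(-7)/6 = -2*(-35/6) = 35/3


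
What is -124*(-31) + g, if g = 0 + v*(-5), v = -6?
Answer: 3874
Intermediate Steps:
g = 30 (g = 0 - 6*(-5) = 0 + 30 = 30)
-124*(-31) + g = -124*(-31) + 30 = 3844 + 30 = 3874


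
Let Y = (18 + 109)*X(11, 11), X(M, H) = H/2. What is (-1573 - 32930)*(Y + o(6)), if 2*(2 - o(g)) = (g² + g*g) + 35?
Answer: -22323441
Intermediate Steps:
X(M, H) = H/2 (X(M, H) = H*(½) = H/2)
Y = 1397/2 (Y = (18 + 109)*((½)*11) = 127*(11/2) = 1397/2 ≈ 698.50)
o(g) = -31/2 - g² (o(g) = 2 - ((g² + g*g) + 35)/2 = 2 - ((g² + g²) + 35)/2 = 2 - (2*g² + 35)/2 = 2 - (35 + 2*g²)/2 = 2 + (-35/2 - g²) = -31/2 - g²)
(-1573 - 32930)*(Y + o(6)) = (-1573 - 32930)*(1397/2 + (-31/2 - 1*6²)) = -34503*(1397/2 + (-31/2 - 1*36)) = -34503*(1397/2 + (-31/2 - 36)) = -34503*(1397/2 - 103/2) = -34503*647 = -22323441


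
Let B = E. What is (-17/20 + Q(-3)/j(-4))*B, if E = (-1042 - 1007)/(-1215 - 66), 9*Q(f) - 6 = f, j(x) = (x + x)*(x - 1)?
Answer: -68983/51240 ≈ -1.3463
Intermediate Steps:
j(x) = 2*x*(-1 + x) (j(x) = (2*x)*(-1 + x) = 2*x*(-1 + x))
Q(f) = ⅔ + f/9
E = 683/427 (E = -2049/(-1281) = -2049*(-1/1281) = 683/427 ≈ 1.5995)
B = 683/427 ≈ 1.5995
(-17/20 + Q(-3)/j(-4))*B = (-17/20 + (⅔ + (⅑)*(-3))/((2*(-4)*(-1 - 4))))*(683/427) = (-17*1/20 + (⅔ - ⅓)/((2*(-4)*(-5))))*(683/427) = (-17/20 + (⅓)/40)*(683/427) = (-17/20 + (⅓)*(1/40))*(683/427) = (-17/20 + 1/120)*(683/427) = -101/120*683/427 = -68983/51240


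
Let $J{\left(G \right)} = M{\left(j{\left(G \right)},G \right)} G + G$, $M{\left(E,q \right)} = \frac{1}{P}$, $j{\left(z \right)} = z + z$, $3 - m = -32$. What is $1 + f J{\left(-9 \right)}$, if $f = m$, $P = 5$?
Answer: $-377$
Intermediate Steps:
$m = 35$ ($m = 3 - -32 = 3 + 32 = 35$)
$f = 35$
$j{\left(z \right)} = 2 z$
$M{\left(E,q \right)} = \frac{1}{5}$
$J{\left(G \right)} = \frac{6 G}{5}$ ($J{\left(G \right)} = \frac{G}{5} + G = \frac{6 G}{5}$)
$1 + f J{\left(-9 \right)} = 1 + 35 \cdot \frac{6}{5} \left(-9\right) = 1 + 35 \left(- \frac{54}{5}\right) = 1 - 378 = -377$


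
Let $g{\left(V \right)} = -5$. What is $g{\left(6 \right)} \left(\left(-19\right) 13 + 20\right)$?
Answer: $1135$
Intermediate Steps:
$g{\left(6 \right)} \left(\left(-19\right) 13 + 20\right) = - 5 \left(\left(-19\right) 13 + 20\right) = - 5 \left(-247 + 20\right) = \left(-5\right) \left(-227\right) = 1135$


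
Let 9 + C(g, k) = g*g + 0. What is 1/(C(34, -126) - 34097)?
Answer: -1/32950 ≈ -3.0349e-5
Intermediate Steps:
C(g, k) = -9 + g² (C(g, k) = -9 + (g*g + 0) = -9 + (g² + 0) = -9 + g²)
1/(C(34, -126) - 34097) = 1/((-9 + 34²) - 34097) = 1/((-9 + 1156) - 34097) = 1/(1147 - 34097) = 1/(-32950) = -1/32950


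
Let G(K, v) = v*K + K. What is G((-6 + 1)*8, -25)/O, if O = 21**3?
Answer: 320/3087 ≈ 0.10366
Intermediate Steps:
G(K, v) = K + K*v (G(K, v) = K*v + K = K + K*v)
O = 9261
G((-6 + 1)*8, -25)/O = (((-6 + 1)*8)*(1 - 25))/9261 = (-5*8*(-24))*(1/9261) = -40*(-24)*(1/9261) = 960*(1/9261) = 320/3087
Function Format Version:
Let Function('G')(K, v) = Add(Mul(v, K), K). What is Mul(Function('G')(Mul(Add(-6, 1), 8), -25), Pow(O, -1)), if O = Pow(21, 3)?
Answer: Rational(320, 3087) ≈ 0.10366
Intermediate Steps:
Function('G')(K, v) = Add(K, Mul(K, v)) (Function('G')(K, v) = Add(Mul(K, v), K) = Add(K, Mul(K, v)))
O = 9261
Mul(Function('G')(Mul(Add(-6, 1), 8), -25), Pow(O, -1)) = Mul(Mul(Mul(Add(-6, 1), 8), Add(1, -25)), Pow(9261, -1)) = Mul(Mul(Mul(-5, 8), -24), Rational(1, 9261)) = Mul(Mul(-40, -24), Rational(1, 9261)) = Mul(960, Rational(1, 9261)) = Rational(320, 3087)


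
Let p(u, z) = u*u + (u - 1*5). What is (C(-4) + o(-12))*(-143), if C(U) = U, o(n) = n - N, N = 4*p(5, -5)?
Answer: 16588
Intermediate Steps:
p(u, z) = -5 + u + u² (p(u, z) = u² + (u - 5) = u² + (-5 + u) = -5 + u + u²)
N = 100 (N = 4*(-5 + 5 + 5²) = 4*(-5 + 5 + 25) = 4*25 = 100)
o(n) = -100 + n (o(n) = n - 1*100 = n - 100 = -100 + n)
(C(-4) + o(-12))*(-143) = (-4 + (-100 - 12))*(-143) = (-4 - 112)*(-143) = -116*(-143) = 16588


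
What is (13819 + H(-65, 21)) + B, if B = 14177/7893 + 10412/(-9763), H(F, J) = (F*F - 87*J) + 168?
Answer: 1262673825350/77059359 ≈ 16386.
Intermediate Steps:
H(F, J) = 168 + F² - 87*J (H(F, J) = (F² - 87*J) + 168 = 168 + F² - 87*J)
B = 56228135/77059359 (B = 14177*(1/7893) + 10412*(-1/9763) = 14177/7893 - 10412/9763 = 56228135/77059359 ≈ 0.72967)
(13819 + H(-65, 21)) + B = (13819 + (168 + (-65)² - 87*21)) + 56228135/77059359 = (13819 + (168 + 4225 - 1827)) + 56228135/77059359 = (13819 + 2566) + 56228135/77059359 = 16385 + 56228135/77059359 = 1262673825350/77059359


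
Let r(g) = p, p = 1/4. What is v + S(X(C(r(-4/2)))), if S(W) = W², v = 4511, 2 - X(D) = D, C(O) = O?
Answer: 72225/16 ≈ 4514.1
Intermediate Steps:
p = ¼ ≈ 0.25000
r(g) = ¼
X(D) = 2 - D
v + S(X(C(r(-4/2)))) = 4511 + (2 - 1*¼)² = 4511 + (2 - ¼)² = 4511 + (7/4)² = 4511 + 49/16 = 72225/16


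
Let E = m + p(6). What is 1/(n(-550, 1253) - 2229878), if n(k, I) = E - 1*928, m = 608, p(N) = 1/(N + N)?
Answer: -12/26762375 ≈ -4.4839e-7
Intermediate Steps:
p(N) = 1/(2*N)
E = 7297/12 (E = 608 + (½)/6 = 608 + (½)*(⅙) = 608 + 1/12 = 7297/12 ≈ 608.08)
n(k, I) = -3839/12 (n(k, I) = 7297/12 - 1*928 = 7297/12 - 928 = -3839/12)
1/(n(-550, 1253) - 2229878) = 1/(-3839/12 - 2229878) = 1/(-26762375/12) = -12/26762375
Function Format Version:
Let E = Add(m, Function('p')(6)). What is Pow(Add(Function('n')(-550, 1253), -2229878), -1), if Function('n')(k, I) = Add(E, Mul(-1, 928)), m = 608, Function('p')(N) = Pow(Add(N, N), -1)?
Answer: Rational(-12, 26762375) ≈ -4.4839e-7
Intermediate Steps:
Function('p')(N) = Mul(Rational(1, 2), Pow(N, -1)) (Function('p')(N) = Pow(Mul(2, N), -1) = Mul(Rational(1, 2), Pow(N, -1)))
E = Rational(7297, 12) (E = Add(608, Mul(Rational(1, 2), Pow(6, -1))) = Add(608, Mul(Rational(1, 2), Rational(1, 6))) = Add(608, Rational(1, 12)) = Rational(7297, 12) ≈ 608.08)
Function('n')(k, I) = Rational(-3839, 12) (Function('n')(k, I) = Add(Rational(7297, 12), Mul(-1, 928)) = Add(Rational(7297, 12), -928) = Rational(-3839, 12))
Pow(Add(Function('n')(-550, 1253), -2229878), -1) = Pow(Add(Rational(-3839, 12), -2229878), -1) = Pow(Rational(-26762375, 12), -1) = Rational(-12, 26762375)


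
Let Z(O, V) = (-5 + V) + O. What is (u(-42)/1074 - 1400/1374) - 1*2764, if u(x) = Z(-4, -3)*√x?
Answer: -1899568/687 - 2*I*√42/179 ≈ -2765.0 - 0.07241*I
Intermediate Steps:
Z(O, V) = -5 + O + V
u(x) = -12*√x (u(x) = (-5 - 4 - 3)*√x = -12*√x)
(u(-42)/1074 - 1400/1374) - 1*2764 = (-12*I*√42/1074 - 1400/1374) - 1*2764 = (-12*I*√42*(1/1074) - 1400*1/1374) - 2764 = (-12*I*√42*(1/1074) - 700/687) - 2764 = (-2*I*√42/179 - 700/687) - 2764 = (-700/687 - 2*I*√42/179) - 2764 = -1899568/687 - 2*I*√42/179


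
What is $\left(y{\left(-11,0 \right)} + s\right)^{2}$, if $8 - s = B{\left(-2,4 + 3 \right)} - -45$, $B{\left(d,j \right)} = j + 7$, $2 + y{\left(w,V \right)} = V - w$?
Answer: $1764$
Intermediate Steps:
$y{\left(w,V \right)} = -2 + V - w$ ($y{\left(w,V \right)} = -2 + \left(V - w\right) = -2 + V - w$)
$B{\left(d,j \right)} = 7 + j$
$s = -51$ ($s = 8 - \left(\left(7 + \left(4 + 3\right)\right) - -45\right) = 8 - \left(\left(7 + 7\right) + 45\right) = 8 - \left(14 + 45\right) = 8 - 59 = -51$)
$\left(y{\left(-11,0 \right)} + s\right)^{2} = \left(\left(-2 + 0 - -11\right) - 51\right)^{2} = \left(\left(-2 + 0 + 11\right) - 51\right)^{2} = \left(9 - 51\right)^{2} = \left(-42\right)^{2} = 1764$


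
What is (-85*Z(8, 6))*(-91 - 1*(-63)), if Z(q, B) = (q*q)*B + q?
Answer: 932960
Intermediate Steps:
Z(q, B) = q + B*q² (Z(q, B) = q²*B + q = B*q² + q = q + B*q²)
(-85*Z(8, 6))*(-91 - 1*(-63)) = (-680*(1 + 6*8))*(-91 - 1*(-63)) = (-680*(1 + 48))*(-91 + 63) = -680*49*(-28) = -85*392*(-28) = -33320*(-28) = 932960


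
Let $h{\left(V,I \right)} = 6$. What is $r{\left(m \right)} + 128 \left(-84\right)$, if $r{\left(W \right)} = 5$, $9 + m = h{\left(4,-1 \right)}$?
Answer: $-10747$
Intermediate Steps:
$m = -3$ ($m = -9 + 6 = -3$)
$r{\left(m \right)} + 128 \left(-84\right) = 5 + 128 \left(-84\right) = 5 - 10752 = -10747$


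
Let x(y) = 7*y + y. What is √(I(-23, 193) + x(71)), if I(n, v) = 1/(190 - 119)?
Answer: 3*√318151/71 ≈ 23.833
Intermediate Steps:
x(y) = 8*y
I(n, v) = 1/71
√(I(-23, 193) + x(71)) = √(1/71 + 8*71) = √(1/71 + 568) = √(40329/71) = 3*√318151/71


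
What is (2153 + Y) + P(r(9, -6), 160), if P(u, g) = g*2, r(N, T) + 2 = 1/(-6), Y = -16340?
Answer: -13867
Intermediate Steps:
r(N, T) = -13/6 (r(N, T) = -2 + 1/(-6) = -2 + 1*(-1/6) = -2 - 1/6 = -13/6)
P(u, g) = 2*g
(2153 + Y) + P(r(9, -6), 160) = (2153 - 16340) + 2*160 = -14187 + 320 = -13867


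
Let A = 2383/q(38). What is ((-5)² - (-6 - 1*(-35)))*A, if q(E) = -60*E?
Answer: 2383/570 ≈ 4.1807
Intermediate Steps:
A = -2383/2280 (A = 2383/((-60*38)) = 2383/(-2280) = 2383*(-1/2280) = -2383/2280 ≈ -1.0452)
((-5)² - (-6 - 1*(-35)))*A = ((-5)² - (-6 - 1*(-35)))*(-2383/2280) = (25 - (-6 + 35))*(-2383/2280) = (25 - 1*29)*(-2383/2280) = (25 - 29)*(-2383/2280) = -4*(-2383/2280) = 2383/570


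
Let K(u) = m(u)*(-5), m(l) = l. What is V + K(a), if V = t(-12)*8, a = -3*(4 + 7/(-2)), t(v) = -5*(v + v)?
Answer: 1935/2 ≈ 967.50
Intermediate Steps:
t(v) = -10*v
a = -3/2 (a = -3*(4 + 7*(-½)) = -3*(4 - 7/2) = -3*½ = -3/2 ≈ -1.5000)
K(u) = -5*u (K(u) = u*(-5) = -5*u)
V = 960 (V = -10*(-12)*8 = 120*8 = 960)
V + K(a) = 960 - 5*(-3/2) = 960 + 15/2 = 1935/2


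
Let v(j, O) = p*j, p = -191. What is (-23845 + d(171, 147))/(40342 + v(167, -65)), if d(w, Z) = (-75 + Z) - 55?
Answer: -23828/8445 ≈ -2.8216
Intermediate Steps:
d(w, Z) = -130 + Z
v(j, O) = -191*j
(-23845 + d(171, 147))/(40342 + v(167, -65)) = (-23845 + (-130 + 147))/(40342 - 191*167) = (-23845 + 17)/(40342 - 31897) = -23828/8445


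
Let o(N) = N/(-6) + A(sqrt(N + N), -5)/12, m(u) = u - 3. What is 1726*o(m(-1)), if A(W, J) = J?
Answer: 863/2 ≈ 431.50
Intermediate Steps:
m(u) = -3 + u
o(N) = -5/12 - N/6 (o(N) = N/(-6) - 5/12 = N*(-1/6) - 5*1/12 = -N/6 - 5/12 = -5/12 - N/6)
1726*o(m(-1)) = 1726*(-5/12 - (-3 - 1)/6) = 1726*(-5/12 - 1/6*(-4)) = 1726*(-5/12 + 2/3) = 1726*(1/4) = 863/2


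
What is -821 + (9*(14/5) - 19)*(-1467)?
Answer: -49582/5 ≈ -9916.4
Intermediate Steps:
-821 + (9*(14/5) - 19)*(-1467) = -821 + (126/5 - 19)*(-1467) = -821 + (31/5)*(-1467) = -821 - 45477/5 = -49582/5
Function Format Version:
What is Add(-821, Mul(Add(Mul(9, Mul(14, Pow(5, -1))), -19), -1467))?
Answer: Rational(-49582, 5) ≈ -9916.4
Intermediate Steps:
Add(-821, Mul(Add(Mul(9, Mul(14, Pow(5, -1))), -19), -1467)) = Add(-821, Mul(Add(Mul(9, Mul(14, Rational(1, 5))), -19), -1467)) = Add(-821, Mul(Add(Mul(9, Rational(14, 5)), -19), -1467)) = Add(-821, Mul(Add(Rational(126, 5), -19), -1467)) = Add(-821, Mul(Rational(31, 5), -1467)) = Add(-821, Rational(-45477, 5)) = Rational(-49582, 5)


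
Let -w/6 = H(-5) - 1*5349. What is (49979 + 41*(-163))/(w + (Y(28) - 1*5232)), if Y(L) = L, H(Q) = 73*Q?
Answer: 5412/3635 ≈ 1.4889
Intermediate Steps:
w = 34284 (w = -6*(73*(-5) - 1*5349) = -6*(-365 - 5349) = -6*(-5714) = 34284)
(49979 + 41*(-163))/(w + (Y(28) - 1*5232)) = (49979 + 41*(-163))/(34284 + (28 - 1*5232)) = (49979 - 6683)/(34284 + (28 - 5232)) = 43296/(34284 - 5204) = 43296/29080 = 43296*(1/29080) = 5412/3635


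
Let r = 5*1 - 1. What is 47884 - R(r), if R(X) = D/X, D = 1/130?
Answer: 24899679/520 ≈ 47884.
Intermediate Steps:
D = 1/130 ≈ 0.0076923
r = 4 (r = 5 - 1 = 4)
R(X) = 1/(130*X)
47884 - R(r) = 47884 - 1/(130*4) = 47884 - 1*1/520 = 47884 - 1/520 = 24899679/520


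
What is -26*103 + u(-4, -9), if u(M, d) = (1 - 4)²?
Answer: -2669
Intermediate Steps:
u(M, d) = 9 (u(M, d) = (-3)² = 9)
-26*103 + u(-4, -9) = -26*103 + 9 = -2678 + 9 = -2669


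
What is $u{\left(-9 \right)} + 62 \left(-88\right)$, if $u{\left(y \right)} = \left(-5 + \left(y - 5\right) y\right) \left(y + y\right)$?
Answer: $-7634$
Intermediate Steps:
$u{\left(y \right)} = 2 y \left(-5 + y \left(-5 + y\right)\right)$ ($u{\left(y \right)} = \left(-5 + \left(-5 + y\right) y\right) 2 y = \left(-5 + y \left(-5 + y\right)\right) 2 y = 2 y \left(-5 + y \left(-5 + y\right)\right)$)
$u{\left(-9 \right)} + 62 \left(-88\right) = 2 \left(-9\right) \left(-5 + \left(-9\right)^{2} - -45\right) + 62 \left(-88\right) = 2 \left(-9\right) \left(-5 + 81 + 45\right) - 5456 = 2 \left(-9\right) 121 - 5456 = -2178 - 5456 = -7634$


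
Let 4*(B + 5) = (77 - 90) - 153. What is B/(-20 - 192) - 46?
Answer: -19411/424 ≈ -45.781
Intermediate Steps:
B = -93/2 (B = -5 + ((77 - 90) - 153)/4 = -5 + (-13 - 153)/4 = -5 + (1/4)*(-166) = -5 - 83/2 = -93/2 ≈ -46.500)
B/(-20 - 192) - 46 = -93/2/(-20 - 192) - 46 = -93/2/(-212) - 46 = -1/212*(-93/2) - 46 = 93/424 - 46 = -19411/424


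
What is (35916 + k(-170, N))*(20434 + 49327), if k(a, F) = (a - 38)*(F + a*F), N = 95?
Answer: 235468209916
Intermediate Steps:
k(a, F) = (-38 + a)*(F + F*a)
(35916 + k(-170, N))*(20434 + 49327) = (35916 + 95*(-38 + (-170)**2 - 37*(-170)))*(20434 + 49327) = (35916 + 95*(-38 + 28900 + 6290))*69761 = (35916 + 95*35152)*69761 = (35916 + 3339440)*69761 = 3375356*69761 = 235468209916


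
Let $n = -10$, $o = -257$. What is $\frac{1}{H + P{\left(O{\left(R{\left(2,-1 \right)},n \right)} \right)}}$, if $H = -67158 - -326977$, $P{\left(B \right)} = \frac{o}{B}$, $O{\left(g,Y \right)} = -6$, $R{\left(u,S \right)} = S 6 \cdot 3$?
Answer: $\frac{6}{1559171} \approx 3.8482 \cdot 10^{-6}$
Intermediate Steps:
$R{\left(u,S \right)} = 18 S$ ($R{\left(u,S \right)} = 6 S 3 = 18 S$)
$P{\left(B \right)} = - \frac{257}{B}$
$H = 259819$ ($H = -67158 + 326977 = 259819$)
$\frac{1}{H + P{\left(O{\left(R{\left(2,-1 \right)},n \right)} \right)}} = \frac{1}{259819 - \frac{257}{-6}} = \frac{1}{259819 - - \frac{257}{6}} = \frac{1}{259819 + \frac{257}{6}} = \frac{1}{\frac{1559171}{6}} = \frac{6}{1559171}$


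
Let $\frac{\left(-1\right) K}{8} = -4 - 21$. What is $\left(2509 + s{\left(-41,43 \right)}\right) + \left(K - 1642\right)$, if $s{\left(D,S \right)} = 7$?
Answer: $1074$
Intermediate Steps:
$K = 200$ ($K = - 8 \left(-4 - 21\right) = \left(-8\right) \left(-25\right) = 200$)
$\left(2509 + s{\left(-41,43 \right)}\right) + \left(K - 1642\right) = \left(2509 + 7\right) + \left(200 - 1642\right) = 2516 + \left(200 - 1642\right) = 2516 - 1442 = 1074$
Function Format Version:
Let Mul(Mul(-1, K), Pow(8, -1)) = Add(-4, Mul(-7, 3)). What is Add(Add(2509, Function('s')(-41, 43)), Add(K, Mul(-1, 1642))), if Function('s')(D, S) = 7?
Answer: 1074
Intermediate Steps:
K = 200 (K = Mul(-8, Add(-4, Mul(-7, 3))) = Mul(-8, Add(-4, -21)) = Mul(-8, -25) = 200)
Add(Add(2509, Function('s')(-41, 43)), Add(K, Mul(-1, 1642))) = Add(Add(2509, 7), Add(200, Mul(-1, 1642))) = Add(2516, Add(200, -1642)) = Add(2516, -1442) = 1074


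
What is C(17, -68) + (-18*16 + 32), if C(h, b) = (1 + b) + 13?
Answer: -310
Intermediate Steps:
C(h, b) = 14 + b
C(17, -68) + (-18*16 + 32) = (14 - 68) + (-18*16 + 32) = -54 + (-288 + 32) = -54 - 256 = -310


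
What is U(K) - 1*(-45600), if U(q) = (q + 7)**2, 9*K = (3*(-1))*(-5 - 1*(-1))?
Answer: 411025/9 ≈ 45669.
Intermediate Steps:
K = 4/3 (K = ((3*(-1))*(-5 - 1*(-1)))/9 = (-3*(-5 + 1))/9 = (-3*(-4))/9 = (1/9)*12 = 4/3 ≈ 1.3333)
U(q) = (7 + q)**2
U(K) - 1*(-45600) = (7 + 4/3)**2 - 1*(-45600) = (25/3)**2 + 45600 = 625/9 + 45600 = 411025/9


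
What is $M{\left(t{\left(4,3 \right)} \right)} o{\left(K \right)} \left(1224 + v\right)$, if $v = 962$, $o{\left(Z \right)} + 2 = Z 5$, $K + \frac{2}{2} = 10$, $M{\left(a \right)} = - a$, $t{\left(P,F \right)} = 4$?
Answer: $-375992$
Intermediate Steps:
$K = 9$ ($K = -1 + 10 = 9$)
$o{\left(Z \right)} = -2 + 5 Z$ ($o{\left(Z \right)} = -2 + Z 5 = -2 + 5 Z$)
$M{\left(t{\left(4,3 \right)} \right)} o{\left(K \right)} \left(1224 + v\right) = \left(-1\right) 4 \left(-2 + 5 \cdot 9\right) \left(1224 + 962\right) = - 4 \left(-2 + 45\right) 2186 = \left(-4\right) 43 \cdot 2186 = \left(-172\right) 2186 = -375992$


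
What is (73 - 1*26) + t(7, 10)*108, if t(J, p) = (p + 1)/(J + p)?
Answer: 1987/17 ≈ 116.88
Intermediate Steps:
t(J, p) = (1 + p)/(J + p)
(73 - 1*26) + t(7, 10)*108 = (73 - 1*26) + ((1 + 10)/(7 + 10))*108 = (73 - 26) + (11/17)*108 = 47 + ((1/17)*11)*108 = 47 + (11/17)*108 = 47 + 1188/17 = 1987/17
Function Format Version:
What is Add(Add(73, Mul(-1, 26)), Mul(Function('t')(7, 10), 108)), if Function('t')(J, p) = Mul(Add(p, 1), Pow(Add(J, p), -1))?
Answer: Rational(1987, 17) ≈ 116.88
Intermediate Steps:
Function('t')(J, p) = Mul(Pow(Add(J, p), -1), Add(1, p)) (Function('t')(J, p) = Mul(Add(1, p), Pow(Add(J, p), -1)) = Mul(Pow(Add(J, p), -1), Add(1, p)))
Add(Add(73, Mul(-1, 26)), Mul(Function('t')(7, 10), 108)) = Add(Add(73, Mul(-1, 26)), Mul(Mul(Pow(Add(7, 10), -1), Add(1, 10)), 108)) = Add(Add(73, -26), Mul(Mul(Pow(17, -1), 11), 108)) = Add(47, Mul(Mul(Rational(1, 17), 11), 108)) = Add(47, Mul(Rational(11, 17), 108)) = Add(47, Rational(1188, 17)) = Rational(1987, 17)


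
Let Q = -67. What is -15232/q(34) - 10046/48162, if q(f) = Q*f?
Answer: 10451747/1613427 ≈ 6.4780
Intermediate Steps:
q(f) = -67*f
-15232/q(34) - 10046/48162 = -15232/((-67*34)) - 10046/48162 = -15232/(-2278) - 10046*1/48162 = -15232*(-1/2278) - 5023/24081 = 448/67 - 5023/24081 = 10451747/1613427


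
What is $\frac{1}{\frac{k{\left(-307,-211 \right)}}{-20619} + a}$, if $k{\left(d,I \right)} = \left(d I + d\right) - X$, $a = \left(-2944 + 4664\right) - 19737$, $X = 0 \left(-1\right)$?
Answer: $- \frac{6873}{123852331} \approx -5.5493 \cdot 10^{-5}$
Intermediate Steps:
$X = 0$
$a = -18017$ ($a = 1720 - 19737 = -18017$)
$k{\left(d,I \right)} = d + I d$ ($k{\left(d,I \right)} = \left(d I + d\right) - 0 = \left(I d + d\right) + 0 = \left(d + I d\right) + 0 = d + I d$)
$\frac{1}{\frac{k{\left(-307,-211 \right)}}{-20619} + a} = \frac{1}{\frac{\left(-307\right) \left(1 - 211\right)}{-20619} - 18017} = \frac{1}{\left(-307\right) \left(-210\right) \left(- \frac{1}{20619}\right) - 18017} = \frac{1}{64470 \left(- \frac{1}{20619}\right) - 18017} = \frac{1}{- \frac{21490}{6873} - 18017} = \frac{1}{- \frac{123852331}{6873}} = - \frac{6873}{123852331}$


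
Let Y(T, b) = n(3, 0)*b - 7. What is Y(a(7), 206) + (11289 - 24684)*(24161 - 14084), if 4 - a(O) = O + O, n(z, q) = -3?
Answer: -134982040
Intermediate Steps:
a(O) = 4 - 2*O (a(O) = 4 - (O + O) = 4 - 2*O)
Y(T, b) = -7 - 3*b (Y(T, b) = -3*b - 7 = -7 - 3*b)
Y(a(7), 206) + (11289 - 24684)*(24161 - 14084) = (-7 - 3*206) + (11289 - 24684)*(24161 - 14084) = (-7 - 618) - 13395*10077 = -625 - 134981415 = -134982040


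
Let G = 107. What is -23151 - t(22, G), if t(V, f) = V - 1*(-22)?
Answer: -23195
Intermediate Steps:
t(V, f) = 22 + V (t(V, f) = V + 22 = 22 + V)
-23151 - t(22, G) = -23151 - (22 + 22) = -23151 - 1*44 = -23151 - 44 = -23195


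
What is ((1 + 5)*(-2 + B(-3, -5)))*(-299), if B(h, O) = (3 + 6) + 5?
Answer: -21528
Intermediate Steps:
B(h, O) = 14 (B(h, O) = 9 + 5 = 14)
((1 + 5)*(-2 + B(-3, -5)))*(-299) = ((1 + 5)*(-2 + 14))*(-299) = (6*12)*(-299) = 72*(-299) = -21528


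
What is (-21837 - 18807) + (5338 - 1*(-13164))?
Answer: -22142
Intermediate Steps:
(-21837 - 18807) + (5338 - 1*(-13164)) = -40644 + (5338 + 13164) = -40644 + 18502 = -22142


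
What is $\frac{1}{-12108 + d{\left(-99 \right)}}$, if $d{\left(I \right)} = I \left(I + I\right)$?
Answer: $\frac{1}{7494} \approx 0.00013344$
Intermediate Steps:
$d{\left(I \right)} = 2 I^{2}$ ($d{\left(I \right)} = I 2 I = 2 I^{2}$)
$\frac{1}{-12108 + d{\left(-99 \right)}} = \frac{1}{-12108 + 2 \left(-99\right)^{2}} = \frac{1}{-12108 + 2 \cdot 9801} = \frac{1}{-12108 + 19602} = \frac{1}{7494}$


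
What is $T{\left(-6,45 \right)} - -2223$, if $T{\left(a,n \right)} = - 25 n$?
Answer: $1098$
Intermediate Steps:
$T{\left(-6,45 \right)} - -2223 = \left(-25\right) 45 - -2223 = -1125 + 2223 = 1098$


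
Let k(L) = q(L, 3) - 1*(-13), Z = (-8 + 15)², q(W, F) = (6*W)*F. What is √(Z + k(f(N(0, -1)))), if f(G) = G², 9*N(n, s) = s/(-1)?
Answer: 4*√35/3 ≈ 7.8881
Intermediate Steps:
q(W, F) = 6*F*W
Z = 49 (Z = 7² = 49)
N(n, s) = -s/9 (N(n, s) = (s/(-1))/9 = (s*(-1))/9 = (-s)/9 = -s/9)
k(L) = 13 + 18*L (k(L) = 6*3*L - 1*(-13) = 18*L + 13 = 13 + 18*L)
√(Z + k(f(N(0, -1)))) = √(49 + (13 + 18*(-⅑*(-1))²)) = √(49 + (13 + 18*(⅑)²)) = √(49 + (13 + 18*(1/81))) = √(49 + (13 + 2/9)) = √(49 + 119/9) = √(560/9) = 4*√35/3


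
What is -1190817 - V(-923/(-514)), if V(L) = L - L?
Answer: -1190817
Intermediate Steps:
V(L) = 0
-1190817 - V(-923/(-514)) = -1190817 - 1*0 = -1190817 + 0 = -1190817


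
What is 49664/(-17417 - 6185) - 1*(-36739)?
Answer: 433532107/11801 ≈ 36737.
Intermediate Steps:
49664/(-17417 - 6185) - 1*(-36739) = 49664/(-23602) + 36739 = 49664*(-1/23602) + 36739 = -24832/11801 + 36739 = 433532107/11801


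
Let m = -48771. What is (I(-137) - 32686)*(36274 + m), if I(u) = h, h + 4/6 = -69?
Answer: 1228042699/3 ≈ 4.0935e+8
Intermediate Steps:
h = -209/3 (h = -2/3 - 69 = -209/3 ≈ -69.667)
I(u) = -209/3
(I(-137) - 32686)*(36274 + m) = (-209/3 - 32686)*(36274 - 48771) = -98267/3*(-12497) = 1228042699/3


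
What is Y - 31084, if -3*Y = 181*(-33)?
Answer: -29093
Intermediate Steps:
Y = 1991 (Y = -181*(-33)/3 = -1/3*(-5973) = 1991)
Y - 31084 = 1991 - 31084 = -29093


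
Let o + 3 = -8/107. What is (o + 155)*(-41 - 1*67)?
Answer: -1755648/107 ≈ -16408.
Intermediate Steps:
o = -329/107 (o = -3 - 8/107 = -329/107 ≈ -3.0748)
(o + 155)*(-41 - 1*67) = (-329/107 + 155)*(-41 - 1*67) = 16256*(-41 - 67)/107 = (16256/107)*(-108) = -1755648/107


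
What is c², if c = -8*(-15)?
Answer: 14400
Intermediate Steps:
c = 120
c² = 120² = 14400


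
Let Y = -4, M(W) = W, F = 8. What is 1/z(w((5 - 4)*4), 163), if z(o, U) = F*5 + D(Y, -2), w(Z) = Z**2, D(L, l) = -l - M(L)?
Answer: 1/46 ≈ 0.021739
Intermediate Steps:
D(L, l) = -L - l (D(L, l) = -l - L = -L - l)
z(o, U) = 46 (z(o, U) = 8*5 + (-1*(-4) - 1*(-2)) = 40 + (4 + 2) = 40 + 6 = 46)
1/z(w((5 - 4)*4), 163) = 1/46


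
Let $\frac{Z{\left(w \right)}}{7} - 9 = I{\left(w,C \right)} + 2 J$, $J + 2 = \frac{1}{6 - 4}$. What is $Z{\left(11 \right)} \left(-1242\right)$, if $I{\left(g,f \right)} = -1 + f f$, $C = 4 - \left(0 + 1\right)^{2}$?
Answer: $-121716$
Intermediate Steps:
$C = 3$ ($C = 4 - 1^{2} = 4 - 1 = 3$)
$I{\left(g,f \right)} = -1 + f^{2}$
$J = - \frac{3}{2}$ ($J = -2 + \frac{1}{6 - 4} = -2 + \frac{1}{2} = - \frac{3}{2} \approx -1.5$)
$Z{\left(w \right)} = 98$ ($Z{\left(w \right)} = 63 + 7 \left(\left(-1 + 3^{2}\right) + 2 \left(- \frac{3}{2}\right)\right) = 63 + 7 \left(\left(-1 + 9\right) - 3\right) = 63 + 7 \left(8 - 3\right) = 63 + 7 \cdot 5 = 63 + 35 = 98$)
$Z{\left(11 \right)} \left(-1242\right) = 98 \left(-1242\right) = -121716$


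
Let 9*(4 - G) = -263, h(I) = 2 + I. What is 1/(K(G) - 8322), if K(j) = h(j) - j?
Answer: -1/8320 ≈ -0.00012019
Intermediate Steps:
G = 299/9 (G = 4 - ⅑*(-263) = 4 + 263/9 = 299/9 ≈ 33.222)
K(j) = 2 (K(j) = (2 + j) - j = 2)
1/(K(G) - 8322) = 1/(2 - 8322) = 1/(-8320) = -1/8320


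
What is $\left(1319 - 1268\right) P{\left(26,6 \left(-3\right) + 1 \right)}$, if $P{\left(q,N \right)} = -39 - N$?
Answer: $-1122$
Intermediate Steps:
$\left(1319 - 1268\right) P{\left(26,6 \left(-3\right) + 1 \right)} = \left(1319 - 1268\right) \left(-39 - \left(6 \left(-3\right) + 1\right)\right) = 51 \left(-39 - \left(-18 + 1\right)\right) = 51 \left(-39 - -17\right) = 51 \left(-39 + 17\right) = 51 \left(-22\right) = -1122$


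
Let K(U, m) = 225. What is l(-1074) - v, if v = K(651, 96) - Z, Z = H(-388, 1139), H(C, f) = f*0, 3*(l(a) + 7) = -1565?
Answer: -2261/3 ≈ -753.67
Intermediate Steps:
l(a) = -1586/3 (l(a) = -7 + (⅓)*(-1565) = -7 - 1565/3 = -1586/3)
H(C, f) = 0
Z = 0
v = 225 (v = 225 - 1*0 = 225 + 0 = 225)
l(-1074) - v = -1586/3 - 1*225 = -1586/3 - 225 = -2261/3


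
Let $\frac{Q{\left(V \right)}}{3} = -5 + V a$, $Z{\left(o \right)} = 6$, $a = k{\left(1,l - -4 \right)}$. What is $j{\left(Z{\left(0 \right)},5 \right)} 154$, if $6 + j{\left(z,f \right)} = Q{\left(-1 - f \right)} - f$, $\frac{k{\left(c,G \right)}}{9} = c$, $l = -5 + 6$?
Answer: $-28952$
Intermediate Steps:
$l = 1$
$k{\left(c,G \right)} = 9 c$
$a = 9$ ($a = 9 \cdot 1 = 9$)
$Q{\left(V \right)} = -15 + 27 V$ ($Q{\left(V \right)} = 3 \left(-5 + V 9\right) = 3 \left(-5 + 9 V\right) = -15 + 27 V$)
$j{\left(z,f \right)} = -48 - 28 f$ ($j{\left(z,f \right)} = -6 - \left(15 + f - 27 \left(-1 - f\right)\right) = -6 - \left(42 + 28 f\right) = -48 - 28 f$)
$j{\left(Z{\left(0 \right)},5 \right)} 154 = \left(-48 - 140\right) 154 = \left(-188\right) 154 = -28952$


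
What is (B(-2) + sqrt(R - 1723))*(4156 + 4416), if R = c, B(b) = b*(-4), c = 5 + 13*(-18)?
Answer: 68576 + 34288*I*sqrt(122) ≈ 68576.0 + 3.7872e+5*I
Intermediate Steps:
c = -229 (c = 5 - 234 = -229)
B(b) = -4*b
R = -229
(B(-2) + sqrt(R - 1723))*(4156 + 4416) = (-4*(-2) + sqrt(-229 - 1723))*(4156 + 4416) = (8 + sqrt(-1952))*8572 = (8 + 4*I*sqrt(122))*8572 = 68576 + 34288*I*sqrt(122)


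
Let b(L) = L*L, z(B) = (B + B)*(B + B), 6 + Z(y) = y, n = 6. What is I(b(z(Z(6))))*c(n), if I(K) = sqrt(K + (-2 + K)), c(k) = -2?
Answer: -2*I*sqrt(2) ≈ -2.8284*I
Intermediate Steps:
Z(y) = -6 + y
z(B) = 4*B**2 (z(B) = (2*B)*(2*B) = 4*B**2)
b(L) = L**2
I(K) = sqrt(-2 + 2*K)
I(b(z(Z(6))))*c(n) = sqrt(-2 + 2*(4*(-6 + 6)**2)**2)*(-2) = sqrt(-2 + 2*(4*0**2)**2)*(-2) = sqrt(-2 + 2*(4*0)**2)*(-2) = sqrt(-2 + 2*0**2)*(-2) = sqrt(-2 + 2*0)*(-2) = sqrt(-2 + 0)*(-2) = sqrt(-2)*(-2) = (I*sqrt(2))*(-2) = -2*I*sqrt(2)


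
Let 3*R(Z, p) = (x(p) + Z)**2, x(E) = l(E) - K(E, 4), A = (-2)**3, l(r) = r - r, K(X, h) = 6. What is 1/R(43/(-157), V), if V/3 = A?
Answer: 73947/970225 ≈ 0.076216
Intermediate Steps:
l(r) = 0
A = -8
x(E) = -6 (x(E) = 0 - 1*6 = 0 - 6 = -6)
V = -24 (V = 3*(-8) = -24)
R(Z, p) = (-6 + Z)**2/3
1/R(43/(-157), V) = 1/((-6 + 43/(-157))**2/3) = 1/((-6 + 43*(-1/157))**2/3) = 1/((-6 - 43/157)**2/3) = 1/((-985/157)**2/3) = 1/((1/3)*(970225/24649)) = 1/(970225/73947) = 73947/970225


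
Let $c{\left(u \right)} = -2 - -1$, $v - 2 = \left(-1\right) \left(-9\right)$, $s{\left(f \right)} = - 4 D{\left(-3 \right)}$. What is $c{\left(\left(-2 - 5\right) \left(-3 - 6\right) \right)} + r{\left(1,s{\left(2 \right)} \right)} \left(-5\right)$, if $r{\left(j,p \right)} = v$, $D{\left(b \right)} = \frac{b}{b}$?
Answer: $-56$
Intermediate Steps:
$D{\left(b \right)} = 1$
$s{\left(f \right)} = -4$ ($s{\left(f \right)} = \left(-4\right) 1 = -4$)
$v = 11$ ($v = 2 - -9 = 2 + 9 = 11$)
$r{\left(j,p \right)} = 11$
$c{\left(u \right)} = -1$ ($c{\left(u \right)} = -2 + 1 = -1$)
$c{\left(\left(-2 - 5\right) \left(-3 - 6\right) \right)} + r{\left(1,s{\left(2 \right)} \right)} \left(-5\right) = -1 + 11 \left(-5\right) = -1 - 55 = -56$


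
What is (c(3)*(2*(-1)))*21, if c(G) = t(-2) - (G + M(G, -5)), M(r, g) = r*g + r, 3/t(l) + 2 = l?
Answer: -693/2 ≈ -346.50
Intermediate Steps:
t(l) = 3/(-2 + l)
M(r, g) = r + g*r (M(r, g) = g*r + r = r + g*r)
c(G) = -¾ + 3*G (c(G) = 3/(-2 - 2) - (G + G*(1 - 5)) = 3/(-4) - (G + G*(-4)) = 3*(-¼) - (G - 4*G) = -¾ - (-3)*G = -¾ + 3*G)
(c(3)*(2*(-1)))*21 = ((-¾ + 3*3)*(2*(-1)))*21 = ((-¾ + 9)*(-2))*21 = ((33/4)*(-2))*21 = -33/2*21 = -693/2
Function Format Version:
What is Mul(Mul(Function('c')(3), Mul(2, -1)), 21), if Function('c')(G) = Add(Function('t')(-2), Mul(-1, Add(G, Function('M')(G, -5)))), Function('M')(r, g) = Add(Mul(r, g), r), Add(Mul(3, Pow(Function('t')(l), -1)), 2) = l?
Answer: Rational(-693, 2) ≈ -346.50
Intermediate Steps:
Function('t')(l) = Mul(3, Pow(Add(-2, l), -1))
Function('M')(r, g) = Add(r, Mul(g, r)) (Function('M')(r, g) = Add(Mul(g, r), r) = Add(r, Mul(g, r)))
Function('c')(G) = Add(Rational(-3, 4), Mul(3, G)) (Function('c')(G) = Add(Mul(3, Pow(Add(-2, -2), -1)), Mul(-1, Add(G, Mul(G, Add(1, -5))))) = Add(Mul(3, Pow(-4, -1)), Mul(-1, Add(G, Mul(G, -4)))) = Add(Mul(3, Rational(-1, 4)), Mul(-1, Add(G, Mul(-4, G)))) = Add(Rational(-3, 4), Mul(-1, Mul(-3, G))) = Add(Rational(-3, 4), Mul(3, G)))
Mul(Mul(Function('c')(3), Mul(2, -1)), 21) = Mul(Mul(Add(Rational(-3, 4), Mul(3, 3)), Mul(2, -1)), 21) = Mul(Mul(Add(Rational(-3, 4), 9), -2), 21) = Mul(Mul(Rational(33, 4), -2), 21) = Mul(Rational(-33, 2), 21) = Rational(-693, 2)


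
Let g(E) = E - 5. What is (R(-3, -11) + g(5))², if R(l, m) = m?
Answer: 121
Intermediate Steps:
g(E) = -5 + E
(R(-3, -11) + g(5))² = (-11 + (-5 + 5))² = (-11 + 0)² = (-11)² = 121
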